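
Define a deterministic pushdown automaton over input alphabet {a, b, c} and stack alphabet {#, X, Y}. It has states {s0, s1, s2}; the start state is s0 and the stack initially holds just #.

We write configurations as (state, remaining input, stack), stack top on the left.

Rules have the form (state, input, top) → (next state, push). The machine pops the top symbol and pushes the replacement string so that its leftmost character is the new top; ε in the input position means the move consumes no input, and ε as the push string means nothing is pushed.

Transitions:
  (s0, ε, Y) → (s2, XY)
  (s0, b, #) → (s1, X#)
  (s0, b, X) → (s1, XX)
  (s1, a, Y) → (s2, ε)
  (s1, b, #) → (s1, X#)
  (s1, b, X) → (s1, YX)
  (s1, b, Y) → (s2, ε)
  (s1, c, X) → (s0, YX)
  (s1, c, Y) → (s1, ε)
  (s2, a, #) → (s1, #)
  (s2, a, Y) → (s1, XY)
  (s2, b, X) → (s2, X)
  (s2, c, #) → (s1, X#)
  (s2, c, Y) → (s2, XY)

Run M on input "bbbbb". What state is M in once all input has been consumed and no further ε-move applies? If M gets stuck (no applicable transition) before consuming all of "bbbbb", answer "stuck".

s2

(s0, bbbbb, #)
  read b, top #: go to s1, push X# → (s1, bbbb, X#)
  read b, top X: go to s1, push YX → (s1, bbb, YX#)
  read b, top Y: go to s2, push ε → (s2, bb, X#)
  read b, top X: go to s2, push X → (s2, b, X#)
  read b, top X: go to s2, push X → (s2, ε, X#)
All input consumed; M is in state s2.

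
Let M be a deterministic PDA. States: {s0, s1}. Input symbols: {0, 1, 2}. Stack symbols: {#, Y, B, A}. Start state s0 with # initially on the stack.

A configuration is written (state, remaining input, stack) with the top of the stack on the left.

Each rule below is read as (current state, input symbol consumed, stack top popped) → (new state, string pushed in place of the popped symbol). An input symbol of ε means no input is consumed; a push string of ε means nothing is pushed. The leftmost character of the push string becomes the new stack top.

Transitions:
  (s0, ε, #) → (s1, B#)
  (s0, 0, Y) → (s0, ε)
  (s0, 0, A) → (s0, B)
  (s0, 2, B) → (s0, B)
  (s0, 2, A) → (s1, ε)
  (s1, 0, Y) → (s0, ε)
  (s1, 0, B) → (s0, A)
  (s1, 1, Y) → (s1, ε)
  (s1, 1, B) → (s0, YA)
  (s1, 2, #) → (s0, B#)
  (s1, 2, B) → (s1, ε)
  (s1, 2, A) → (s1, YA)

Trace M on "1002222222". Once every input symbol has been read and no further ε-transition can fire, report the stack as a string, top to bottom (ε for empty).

B#

(s0, 1002222222, #)
  ε-move, top #: go to s1, push B# → (s1, 1002222222, B#)
  read 1, top B: go to s0, push YA → (s0, 002222222, YA#)
  read 0, top Y: go to s0, push ε → (s0, 02222222, A#)
  read 0, top A: go to s0, push B → (s0, 2222222, B#)
  read 2, top B: go to s0, push B → (s0, 222222, B#)
  read 2, top B: go to s0, push B → (s0, 22222, B#)
  read 2, top B: go to s0, push B → (s0, 2222, B#)
  read 2, top B: go to s0, push B → (s0, 222, B#)
  read 2, top B: go to s0, push B → (s0, 22, B#)
  read 2, top B: go to s0, push B → (s0, 2, B#)
  read 2, top B: go to s0, push B → (s0, ε, B#)
All input consumed in state s0 with stack B#.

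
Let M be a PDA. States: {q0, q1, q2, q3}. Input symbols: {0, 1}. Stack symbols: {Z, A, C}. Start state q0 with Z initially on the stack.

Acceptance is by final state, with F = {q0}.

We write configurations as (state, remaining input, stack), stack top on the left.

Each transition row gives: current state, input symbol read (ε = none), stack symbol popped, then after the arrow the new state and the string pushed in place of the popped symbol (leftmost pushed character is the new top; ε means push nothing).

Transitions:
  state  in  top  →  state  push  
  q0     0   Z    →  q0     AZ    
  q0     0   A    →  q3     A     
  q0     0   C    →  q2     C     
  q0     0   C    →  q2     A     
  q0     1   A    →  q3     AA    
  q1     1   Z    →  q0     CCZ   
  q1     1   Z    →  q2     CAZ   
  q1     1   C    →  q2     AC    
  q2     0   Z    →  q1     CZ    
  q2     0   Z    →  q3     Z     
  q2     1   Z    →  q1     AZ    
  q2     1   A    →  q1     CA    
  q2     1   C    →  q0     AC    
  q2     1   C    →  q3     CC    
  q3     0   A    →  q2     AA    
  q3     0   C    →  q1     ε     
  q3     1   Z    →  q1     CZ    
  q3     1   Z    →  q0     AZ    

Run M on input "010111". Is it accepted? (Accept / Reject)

Reject

No computation consumes all input and reaches a final state.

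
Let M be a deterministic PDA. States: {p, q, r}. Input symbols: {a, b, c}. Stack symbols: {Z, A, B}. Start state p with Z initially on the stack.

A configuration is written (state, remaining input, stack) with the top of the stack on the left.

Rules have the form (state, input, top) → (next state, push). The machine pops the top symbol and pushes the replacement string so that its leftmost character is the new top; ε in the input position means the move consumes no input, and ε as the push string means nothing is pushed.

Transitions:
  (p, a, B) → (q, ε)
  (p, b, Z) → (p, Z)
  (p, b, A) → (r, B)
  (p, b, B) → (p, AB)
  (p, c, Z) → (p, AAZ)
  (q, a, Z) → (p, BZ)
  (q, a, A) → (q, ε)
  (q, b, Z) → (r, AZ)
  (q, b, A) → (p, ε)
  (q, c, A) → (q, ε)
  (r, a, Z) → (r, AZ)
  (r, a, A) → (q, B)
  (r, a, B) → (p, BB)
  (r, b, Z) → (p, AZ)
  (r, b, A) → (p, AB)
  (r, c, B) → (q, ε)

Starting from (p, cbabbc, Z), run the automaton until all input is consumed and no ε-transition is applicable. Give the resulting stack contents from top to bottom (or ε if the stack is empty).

BBAZ

(p, cbabbc, Z)
  read c, top Z: go to p, push AAZ → (p, babbc, AAZ)
  read b, top A: go to r, push B → (r, abbc, BAZ)
  read a, top B: go to p, push BB → (p, bbc, BBAZ)
  read b, top B: go to p, push AB → (p, bc, ABBAZ)
  read b, top A: go to r, push B → (r, c, BBBAZ)
  read c, top B: go to q, push ε → (q, ε, BBAZ)
All input consumed in state q with stack BBAZ.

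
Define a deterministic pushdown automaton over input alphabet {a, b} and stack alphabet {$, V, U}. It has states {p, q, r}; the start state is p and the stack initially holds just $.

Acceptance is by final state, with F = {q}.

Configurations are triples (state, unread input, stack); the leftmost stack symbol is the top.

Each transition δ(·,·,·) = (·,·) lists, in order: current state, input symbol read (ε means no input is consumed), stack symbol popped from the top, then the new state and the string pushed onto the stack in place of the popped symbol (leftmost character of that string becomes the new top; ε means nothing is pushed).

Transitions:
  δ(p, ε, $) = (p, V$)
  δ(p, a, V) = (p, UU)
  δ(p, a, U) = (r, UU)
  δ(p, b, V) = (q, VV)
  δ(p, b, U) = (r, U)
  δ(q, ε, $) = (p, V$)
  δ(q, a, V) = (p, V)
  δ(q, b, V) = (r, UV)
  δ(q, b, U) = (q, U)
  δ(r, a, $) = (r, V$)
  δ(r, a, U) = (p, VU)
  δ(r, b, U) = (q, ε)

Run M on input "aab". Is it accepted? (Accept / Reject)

Accept

(p, aab, $)
  ε-move, top $: go to p, push V$ → (p, aab, V$)
  read a, top V: go to p, push UU → (p, ab, UU$)
  read a, top U: go to r, push UU → (r, b, UUU$)
  read b, top U: go to q, push ε → (q, ε, UU$)
All input consumed; state q ∈ F.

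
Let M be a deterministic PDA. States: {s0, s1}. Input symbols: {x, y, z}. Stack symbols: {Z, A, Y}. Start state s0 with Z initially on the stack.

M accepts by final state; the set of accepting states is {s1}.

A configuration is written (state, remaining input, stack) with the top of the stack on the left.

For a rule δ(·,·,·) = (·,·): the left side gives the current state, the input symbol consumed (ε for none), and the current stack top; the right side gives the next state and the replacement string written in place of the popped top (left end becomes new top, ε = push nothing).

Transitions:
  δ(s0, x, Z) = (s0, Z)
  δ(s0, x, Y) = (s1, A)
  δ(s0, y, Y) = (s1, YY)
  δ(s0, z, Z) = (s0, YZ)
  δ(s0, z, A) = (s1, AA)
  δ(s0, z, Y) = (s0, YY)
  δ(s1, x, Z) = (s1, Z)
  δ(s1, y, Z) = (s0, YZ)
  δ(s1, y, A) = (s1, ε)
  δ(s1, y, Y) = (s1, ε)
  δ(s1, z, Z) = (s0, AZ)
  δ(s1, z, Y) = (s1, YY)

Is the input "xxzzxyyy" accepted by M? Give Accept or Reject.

Reject

(s0, xxzzxyyy, Z) ⊢ (s0, xzzxyyy, Z) ⊢ (s0, zzxyyy, Z) ⊢ (s0, zxyyy, YZ) ⊢ (s0, xyyy, YYZ) ⊢ (s1, yyy, AYZ) ⊢ (s1, yy, YZ) ⊢ (s1, y, Z) ⊢ (s0, ε, YZ)
All input consumed; state s0 ∉ F and no further ε-move applies.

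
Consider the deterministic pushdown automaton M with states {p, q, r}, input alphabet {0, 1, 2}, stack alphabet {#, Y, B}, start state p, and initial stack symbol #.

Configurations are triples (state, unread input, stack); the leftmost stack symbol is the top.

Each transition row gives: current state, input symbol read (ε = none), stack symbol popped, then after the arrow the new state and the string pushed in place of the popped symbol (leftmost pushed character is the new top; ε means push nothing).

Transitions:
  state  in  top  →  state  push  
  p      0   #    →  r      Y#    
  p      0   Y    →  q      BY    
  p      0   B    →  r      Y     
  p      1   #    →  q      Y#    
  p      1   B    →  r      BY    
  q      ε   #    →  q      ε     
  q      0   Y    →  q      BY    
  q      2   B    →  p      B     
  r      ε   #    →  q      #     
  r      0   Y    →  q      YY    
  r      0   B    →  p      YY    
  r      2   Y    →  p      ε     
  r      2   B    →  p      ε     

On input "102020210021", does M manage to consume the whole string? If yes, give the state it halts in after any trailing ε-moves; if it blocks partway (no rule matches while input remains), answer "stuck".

(p, 102020210021, #) ⊢ (q, 02020210021, Y#) ⊢ (q, 2020210021, BY#) ⊢ (p, 020210021, BY#) ⊢ (r, 20210021, YY#) ⊢ (p, 0210021, Y#) ⊢ (q, 210021, BY#) ⊢ (p, 10021, BY#) ⊢ (r, 0021, BYY#) ⊢ (p, 021, YYYY#) ⊢ (q, 21, BYYYY#) ⊢ (p, 1, BYYYY#) ⊢ (r, ε, BYYYYY#)
All input consumed; M is in state r.

r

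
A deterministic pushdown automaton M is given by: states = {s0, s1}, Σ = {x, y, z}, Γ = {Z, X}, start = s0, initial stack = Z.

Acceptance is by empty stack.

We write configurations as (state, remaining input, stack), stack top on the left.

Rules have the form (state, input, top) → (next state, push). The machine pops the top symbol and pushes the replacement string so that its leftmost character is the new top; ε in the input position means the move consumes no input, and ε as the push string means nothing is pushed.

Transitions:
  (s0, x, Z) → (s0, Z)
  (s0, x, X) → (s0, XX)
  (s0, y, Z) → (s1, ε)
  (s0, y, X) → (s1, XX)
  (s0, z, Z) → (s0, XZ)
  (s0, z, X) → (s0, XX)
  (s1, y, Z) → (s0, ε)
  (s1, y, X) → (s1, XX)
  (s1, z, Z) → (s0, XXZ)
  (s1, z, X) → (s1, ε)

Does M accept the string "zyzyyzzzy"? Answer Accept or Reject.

(s0, zyzyyzzzy, Z) ⊢ (s0, yzyyzzzy, XZ) ⊢ (s1, zyyzzzy, XXZ) ⊢ (s1, yyzzzy, XZ) ⊢ (s1, yzzzy, XXZ) ⊢ (s1, zzzy, XXXZ) ⊢ (s1, zzy, XXZ) ⊢ (s1, zy, XZ) ⊢ (s1, y, Z) ⊢ (s0, ε, ε)
All input consumed and the stack is empty.

Accept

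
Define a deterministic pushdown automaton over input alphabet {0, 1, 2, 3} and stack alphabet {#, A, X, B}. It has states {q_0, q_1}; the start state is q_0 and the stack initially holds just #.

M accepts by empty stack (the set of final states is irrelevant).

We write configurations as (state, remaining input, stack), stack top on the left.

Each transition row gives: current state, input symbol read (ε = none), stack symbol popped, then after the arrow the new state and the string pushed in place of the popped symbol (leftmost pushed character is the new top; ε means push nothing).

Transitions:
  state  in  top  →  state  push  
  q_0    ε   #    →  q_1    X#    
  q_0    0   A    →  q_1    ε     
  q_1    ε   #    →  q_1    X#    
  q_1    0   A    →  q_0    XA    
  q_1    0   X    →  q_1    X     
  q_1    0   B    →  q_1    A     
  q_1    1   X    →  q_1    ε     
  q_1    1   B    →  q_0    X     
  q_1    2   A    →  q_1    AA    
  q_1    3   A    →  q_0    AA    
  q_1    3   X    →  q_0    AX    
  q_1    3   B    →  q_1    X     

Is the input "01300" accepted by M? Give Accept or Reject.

(q_0, 01300, #) ⊢ (q_1, 01300, X#) ⊢ (q_1, 1300, X#) ⊢ (q_1, 300, #) ⊢ (q_1, 300, X#) ⊢ (q_0, 00, AX#) ⊢ (q_1, 0, X#) ⊢ (q_1, ε, X#)
All input consumed; stack is X#, not empty, and no further ε-move applies.

Reject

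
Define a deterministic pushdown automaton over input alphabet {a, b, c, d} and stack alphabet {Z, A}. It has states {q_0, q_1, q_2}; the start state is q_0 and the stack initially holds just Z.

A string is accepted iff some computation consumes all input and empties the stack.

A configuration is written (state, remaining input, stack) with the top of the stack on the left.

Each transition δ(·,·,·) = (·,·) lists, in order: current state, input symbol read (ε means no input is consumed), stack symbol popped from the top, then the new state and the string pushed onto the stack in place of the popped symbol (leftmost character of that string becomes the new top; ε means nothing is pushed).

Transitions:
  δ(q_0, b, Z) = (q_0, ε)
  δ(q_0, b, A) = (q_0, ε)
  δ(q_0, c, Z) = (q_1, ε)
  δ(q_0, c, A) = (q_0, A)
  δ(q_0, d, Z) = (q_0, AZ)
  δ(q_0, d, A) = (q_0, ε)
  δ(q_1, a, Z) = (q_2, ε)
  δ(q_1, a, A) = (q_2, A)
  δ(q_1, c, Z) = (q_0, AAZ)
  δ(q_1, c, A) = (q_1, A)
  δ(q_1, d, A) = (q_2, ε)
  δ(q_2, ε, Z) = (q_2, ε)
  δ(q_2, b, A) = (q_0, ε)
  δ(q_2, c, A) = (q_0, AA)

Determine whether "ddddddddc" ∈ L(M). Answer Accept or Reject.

(q_0, ddddddddc, Z)
  read d, top Z: go to q_0, push AZ → (q_0, dddddddc, AZ)
  read d, top A: go to q_0, push ε → (q_0, ddddddc, Z)
  read d, top Z: go to q_0, push AZ → (q_0, dddddc, AZ)
  read d, top A: go to q_0, push ε → (q_0, ddddc, Z)
  read d, top Z: go to q_0, push AZ → (q_0, dddc, AZ)
  read d, top A: go to q_0, push ε → (q_0, ddc, Z)
  read d, top Z: go to q_0, push AZ → (q_0, dc, AZ)
  read d, top A: go to q_0, push ε → (q_0, c, Z)
  read c, top Z: go to q_1, push ε → (q_1, ε, ε)
All input consumed and the stack is empty.

Accept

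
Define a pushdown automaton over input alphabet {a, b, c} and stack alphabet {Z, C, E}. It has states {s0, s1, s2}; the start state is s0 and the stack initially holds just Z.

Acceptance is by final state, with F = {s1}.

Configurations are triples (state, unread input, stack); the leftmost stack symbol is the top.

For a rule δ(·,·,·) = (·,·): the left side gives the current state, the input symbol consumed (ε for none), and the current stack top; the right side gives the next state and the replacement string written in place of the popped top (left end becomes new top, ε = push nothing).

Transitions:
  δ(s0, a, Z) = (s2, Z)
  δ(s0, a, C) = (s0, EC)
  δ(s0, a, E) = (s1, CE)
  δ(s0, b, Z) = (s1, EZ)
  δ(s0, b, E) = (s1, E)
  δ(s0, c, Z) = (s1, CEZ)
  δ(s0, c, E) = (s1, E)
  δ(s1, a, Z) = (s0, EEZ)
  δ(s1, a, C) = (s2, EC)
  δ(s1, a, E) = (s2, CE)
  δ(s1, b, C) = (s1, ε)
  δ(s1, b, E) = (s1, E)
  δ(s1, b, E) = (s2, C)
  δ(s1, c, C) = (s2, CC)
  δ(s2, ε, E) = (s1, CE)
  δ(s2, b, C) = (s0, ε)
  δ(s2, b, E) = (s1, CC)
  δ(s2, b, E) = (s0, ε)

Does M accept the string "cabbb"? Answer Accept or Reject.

One accepting computation: (s0, cabbb, Z) ⊢ (s1, abbb, CEZ) ⊢ (s2, bbb, ECEZ) ⊢ (s1, bb, CCCEZ) ⊢ (s1, b, CCEZ) ⊢ (s1, ε, CEZ)
All input consumed and state s1 ∈ F.

Accept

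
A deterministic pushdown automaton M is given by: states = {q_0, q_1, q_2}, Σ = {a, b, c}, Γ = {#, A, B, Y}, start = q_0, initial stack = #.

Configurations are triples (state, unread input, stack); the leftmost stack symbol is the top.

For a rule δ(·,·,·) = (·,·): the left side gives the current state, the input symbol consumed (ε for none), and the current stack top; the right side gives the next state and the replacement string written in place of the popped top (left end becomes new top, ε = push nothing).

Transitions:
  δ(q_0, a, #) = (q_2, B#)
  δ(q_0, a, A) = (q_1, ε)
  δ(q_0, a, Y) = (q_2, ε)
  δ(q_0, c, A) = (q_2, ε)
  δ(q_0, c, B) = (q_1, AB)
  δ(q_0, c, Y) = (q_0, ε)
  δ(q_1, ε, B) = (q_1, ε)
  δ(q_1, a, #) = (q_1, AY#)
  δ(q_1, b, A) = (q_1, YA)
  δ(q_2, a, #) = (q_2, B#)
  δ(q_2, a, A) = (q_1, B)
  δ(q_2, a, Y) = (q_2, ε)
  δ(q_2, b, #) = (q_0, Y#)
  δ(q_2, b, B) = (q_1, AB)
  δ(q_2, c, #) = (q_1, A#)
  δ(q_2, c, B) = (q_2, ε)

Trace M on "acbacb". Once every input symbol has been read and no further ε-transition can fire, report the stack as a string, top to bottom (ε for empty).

(q_0, acbacb, #) ⊢ (q_2, cbacb, B#) ⊢ (q_2, bacb, #) ⊢ (q_0, acb, Y#) ⊢ (q_2, cb, #) ⊢ (q_1, b, A#) ⊢ (q_1, ε, YA#)
All input consumed in state q_1 with stack YA#.

YA#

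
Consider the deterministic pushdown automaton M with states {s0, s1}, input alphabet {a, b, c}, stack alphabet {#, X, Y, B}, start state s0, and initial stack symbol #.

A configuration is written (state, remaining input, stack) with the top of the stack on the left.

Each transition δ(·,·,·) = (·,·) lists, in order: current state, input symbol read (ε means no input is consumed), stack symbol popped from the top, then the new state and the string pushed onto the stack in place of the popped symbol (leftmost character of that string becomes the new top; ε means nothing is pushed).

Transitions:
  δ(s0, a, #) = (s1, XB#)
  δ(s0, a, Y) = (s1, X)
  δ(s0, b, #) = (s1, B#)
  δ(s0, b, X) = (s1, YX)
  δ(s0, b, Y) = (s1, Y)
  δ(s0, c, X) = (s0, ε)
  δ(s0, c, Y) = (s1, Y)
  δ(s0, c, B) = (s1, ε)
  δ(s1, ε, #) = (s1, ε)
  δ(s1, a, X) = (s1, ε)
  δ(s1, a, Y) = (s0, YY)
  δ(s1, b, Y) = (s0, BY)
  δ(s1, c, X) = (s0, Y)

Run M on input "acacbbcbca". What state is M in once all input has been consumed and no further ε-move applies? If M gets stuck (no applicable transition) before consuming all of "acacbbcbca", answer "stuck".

(s0, acacbbcbca, #)
  read a, top #: go to s1, push XB# → (s1, cacbbcbca, XB#)
  read c, top X: go to s0, push Y → (s0, acbbcbca, YB#)
  read a, top Y: go to s1, push X → (s1, cbbcbca, XB#)
  read c, top X: go to s0, push Y → (s0, bbcbca, YB#)
  read b, top Y: go to s1, push Y → (s1, bcbca, YB#)
  read b, top Y: go to s0, push BY → (s0, cbca, BYB#)
  read c, top B: go to s1, push ε → (s1, bca, YB#)
  read b, top Y: go to s0, push BY → (s0, ca, BYB#)
  read c, top B: go to s1, push ε → (s1, a, YB#)
  read a, top Y: go to s0, push YY → (s0, ε, YYB#)
All input consumed; M is in state s0.

s0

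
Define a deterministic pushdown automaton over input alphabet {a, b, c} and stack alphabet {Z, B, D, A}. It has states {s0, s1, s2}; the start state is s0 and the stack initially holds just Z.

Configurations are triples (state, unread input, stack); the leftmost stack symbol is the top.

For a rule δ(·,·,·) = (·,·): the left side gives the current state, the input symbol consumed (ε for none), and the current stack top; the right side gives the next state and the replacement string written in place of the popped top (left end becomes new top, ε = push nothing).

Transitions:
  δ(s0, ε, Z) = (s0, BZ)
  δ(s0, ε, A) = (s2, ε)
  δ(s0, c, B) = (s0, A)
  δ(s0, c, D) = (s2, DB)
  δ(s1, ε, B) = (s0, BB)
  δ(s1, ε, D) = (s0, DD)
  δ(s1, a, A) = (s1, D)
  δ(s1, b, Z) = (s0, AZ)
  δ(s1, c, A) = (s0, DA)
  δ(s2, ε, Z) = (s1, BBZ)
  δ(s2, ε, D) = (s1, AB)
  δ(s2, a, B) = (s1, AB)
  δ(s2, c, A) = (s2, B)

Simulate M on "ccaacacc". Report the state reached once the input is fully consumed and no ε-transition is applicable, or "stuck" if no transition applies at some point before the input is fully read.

s0

(s0, ccaacacc, Z) ⊢ (s0, ccaacacc, BZ) ⊢ (s0, caacacc, AZ) ⊢ (s2, caacacc, Z) ⊢ (s1, caacacc, BBZ) ⊢ (s0, caacacc, BBBZ) ⊢ (s0, aacacc, ABBZ) ⊢ (s2, aacacc, BBZ) ⊢ (s1, acacc, ABBZ) ⊢ (s1, cacc, DBBZ) ⊢ (s0, cacc, DDBBZ) ⊢ (s2, acc, DBDBBZ) ⊢ (s1, acc, ABBDBBZ) ⊢ (s1, cc, DBBDBBZ) ⊢ (s0, cc, DDBBDBBZ) ⊢ (s2, c, DBDBBDBBZ) ⊢ (s1, c, ABBDBBDBBZ) ⊢ (s0, ε, DABBDBBDBBZ)
All input consumed; M is in state s0.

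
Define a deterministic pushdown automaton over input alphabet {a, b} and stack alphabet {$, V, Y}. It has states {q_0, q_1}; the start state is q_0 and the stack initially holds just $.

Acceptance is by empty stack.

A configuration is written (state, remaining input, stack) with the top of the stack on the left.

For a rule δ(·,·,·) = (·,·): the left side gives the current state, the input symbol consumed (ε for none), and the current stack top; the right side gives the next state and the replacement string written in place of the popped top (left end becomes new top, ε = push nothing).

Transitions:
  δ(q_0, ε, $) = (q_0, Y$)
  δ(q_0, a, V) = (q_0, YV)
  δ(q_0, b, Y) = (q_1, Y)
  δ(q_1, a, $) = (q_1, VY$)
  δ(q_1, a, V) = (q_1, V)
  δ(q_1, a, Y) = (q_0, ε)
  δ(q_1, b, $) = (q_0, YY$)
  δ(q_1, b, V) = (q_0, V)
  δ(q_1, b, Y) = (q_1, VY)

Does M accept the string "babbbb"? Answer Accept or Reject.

(q_0, babbbb, $)
  ε-move, top $: go to q_0, push Y$ → (q_0, babbbb, Y$)
  read b, top Y: go to q_1, push Y → (q_1, abbbb, Y$)
  read a, top Y: go to q_0, push ε → (q_0, bbbb, $)
  ε-move, top $: go to q_0, push Y$ → (q_0, bbbb, Y$)
  read b, top Y: go to q_1, push Y → (q_1, bbb, Y$)
  read b, top Y: go to q_1, push VY → (q_1, bb, VY$)
  read b, top V: go to q_0, push V → (q_0, b, VY$)
No transition applies at (q_0, b, VY$); input not fully consumed.

Reject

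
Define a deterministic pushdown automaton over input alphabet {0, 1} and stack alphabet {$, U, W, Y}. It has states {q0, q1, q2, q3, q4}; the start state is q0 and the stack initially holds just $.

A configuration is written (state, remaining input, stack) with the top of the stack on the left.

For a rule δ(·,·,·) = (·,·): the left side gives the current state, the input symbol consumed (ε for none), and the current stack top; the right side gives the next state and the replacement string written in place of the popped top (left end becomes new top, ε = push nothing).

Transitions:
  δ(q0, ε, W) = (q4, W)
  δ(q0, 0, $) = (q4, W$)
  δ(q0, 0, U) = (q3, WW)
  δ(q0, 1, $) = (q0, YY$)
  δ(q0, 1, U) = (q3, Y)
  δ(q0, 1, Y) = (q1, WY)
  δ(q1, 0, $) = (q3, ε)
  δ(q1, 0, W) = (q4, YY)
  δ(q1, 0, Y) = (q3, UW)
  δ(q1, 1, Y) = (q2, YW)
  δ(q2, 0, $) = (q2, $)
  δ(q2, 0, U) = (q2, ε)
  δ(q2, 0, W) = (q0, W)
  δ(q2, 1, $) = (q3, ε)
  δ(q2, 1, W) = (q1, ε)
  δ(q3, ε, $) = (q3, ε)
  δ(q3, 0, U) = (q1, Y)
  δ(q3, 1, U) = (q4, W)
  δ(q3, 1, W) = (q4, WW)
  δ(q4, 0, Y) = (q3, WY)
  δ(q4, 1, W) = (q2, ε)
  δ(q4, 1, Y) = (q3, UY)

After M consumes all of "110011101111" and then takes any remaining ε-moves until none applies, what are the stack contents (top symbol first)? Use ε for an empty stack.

(q0, 110011101111, $) ⊢ (q0, 10011101111, YY$) ⊢ (q1, 0011101111, WYY$) ⊢ (q4, 011101111, YYYY$) ⊢ (q3, 11101111, WYYYY$) ⊢ (q4, 1101111, WWYYYY$) ⊢ (q2, 101111, WYYYY$) ⊢ (q1, 01111, YYYY$) ⊢ (q3, 1111, UWYYY$) ⊢ (q4, 111, WWYYY$) ⊢ (q2, 11, WYYY$) ⊢ (q1, 1, YYY$) ⊢ (q2, ε, YWYY$)
All input consumed in state q2 with stack YWYY$.

YWYY$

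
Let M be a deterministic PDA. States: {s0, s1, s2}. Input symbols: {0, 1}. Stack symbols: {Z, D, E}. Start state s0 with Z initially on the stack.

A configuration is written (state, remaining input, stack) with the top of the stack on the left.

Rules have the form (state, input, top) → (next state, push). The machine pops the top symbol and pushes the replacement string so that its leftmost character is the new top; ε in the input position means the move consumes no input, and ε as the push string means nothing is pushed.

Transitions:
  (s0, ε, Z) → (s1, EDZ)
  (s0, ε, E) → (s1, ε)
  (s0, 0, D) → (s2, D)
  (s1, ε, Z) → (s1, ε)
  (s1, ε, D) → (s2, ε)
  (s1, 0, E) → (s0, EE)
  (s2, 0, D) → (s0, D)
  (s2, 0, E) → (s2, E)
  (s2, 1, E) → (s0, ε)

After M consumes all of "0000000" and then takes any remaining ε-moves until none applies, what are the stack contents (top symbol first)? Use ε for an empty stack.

EDZ

(s0, 0000000, Z) ⊢ (s1, 0000000, EDZ) ⊢ (s0, 000000, EEDZ) ⊢ (s1, 000000, EDZ) ⊢ (s0, 00000, EEDZ) ⊢ (s1, 00000, EDZ) ⊢ (s0, 0000, EEDZ) ⊢ (s1, 0000, EDZ) ⊢ (s0, 000, EEDZ) ⊢ (s1, 000, EDZ) ⊢ (s0, 00, EEDZ) ⊢ (s1, 00, EDZ) ⊢ (s0, 0, EEDZ) ⊢ (s1, 0, EDZ) ⊢ (s0, ε, EEDZ) ⊢ (s1, ε, EDZ)
All input consumed in state s1 with stack EDZ.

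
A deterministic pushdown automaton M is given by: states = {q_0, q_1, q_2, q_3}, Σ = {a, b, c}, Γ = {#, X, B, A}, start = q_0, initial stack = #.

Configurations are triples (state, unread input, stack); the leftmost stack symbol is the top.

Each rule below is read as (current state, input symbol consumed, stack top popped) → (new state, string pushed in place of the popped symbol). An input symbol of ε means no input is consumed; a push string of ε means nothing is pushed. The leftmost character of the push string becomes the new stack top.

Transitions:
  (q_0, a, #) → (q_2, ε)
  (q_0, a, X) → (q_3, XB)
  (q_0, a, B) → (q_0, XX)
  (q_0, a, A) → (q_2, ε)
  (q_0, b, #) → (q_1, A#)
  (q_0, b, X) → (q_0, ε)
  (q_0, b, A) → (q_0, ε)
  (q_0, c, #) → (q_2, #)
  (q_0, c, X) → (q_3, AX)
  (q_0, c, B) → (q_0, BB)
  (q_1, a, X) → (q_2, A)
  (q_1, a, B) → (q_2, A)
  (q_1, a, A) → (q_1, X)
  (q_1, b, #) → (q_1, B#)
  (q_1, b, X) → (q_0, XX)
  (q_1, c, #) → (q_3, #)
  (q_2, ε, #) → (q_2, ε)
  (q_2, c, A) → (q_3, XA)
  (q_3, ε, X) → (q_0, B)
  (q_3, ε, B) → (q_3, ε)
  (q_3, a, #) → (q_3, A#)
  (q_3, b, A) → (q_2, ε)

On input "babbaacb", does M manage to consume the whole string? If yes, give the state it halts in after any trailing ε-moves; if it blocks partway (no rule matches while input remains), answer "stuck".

q_2

(q_0, babbaacb, #) ⊢ (q_1, abbaacb, A#) ⊢ (q_1, bbaacb, X#) ⊢ (q_0, baacb, XX#) ⊢ (q_0, aacb, X#) ⊢ (q_3, acb, XB#) ⊢ (q_0, acb, BB#) ⊢ (q_0, cb, XXB#) ⊢ (q_3, b, AXXB#) ⊢ (q_2, ε, XXB#)
All input consumed; M is in state q_2.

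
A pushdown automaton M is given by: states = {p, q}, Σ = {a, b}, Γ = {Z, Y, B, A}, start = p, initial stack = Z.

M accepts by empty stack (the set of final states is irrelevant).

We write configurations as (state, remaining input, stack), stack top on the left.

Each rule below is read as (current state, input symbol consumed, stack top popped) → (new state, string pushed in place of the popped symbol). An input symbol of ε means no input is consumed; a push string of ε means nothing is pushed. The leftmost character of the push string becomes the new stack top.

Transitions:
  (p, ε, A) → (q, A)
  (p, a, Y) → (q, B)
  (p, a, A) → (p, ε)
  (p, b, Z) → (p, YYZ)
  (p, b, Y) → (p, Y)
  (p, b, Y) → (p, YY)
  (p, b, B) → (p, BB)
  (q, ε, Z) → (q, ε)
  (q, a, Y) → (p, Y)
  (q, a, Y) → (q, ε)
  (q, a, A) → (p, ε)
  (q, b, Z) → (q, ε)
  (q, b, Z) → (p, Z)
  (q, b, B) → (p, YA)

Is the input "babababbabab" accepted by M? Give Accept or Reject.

Reject

No computation consumes all input and empties the stack.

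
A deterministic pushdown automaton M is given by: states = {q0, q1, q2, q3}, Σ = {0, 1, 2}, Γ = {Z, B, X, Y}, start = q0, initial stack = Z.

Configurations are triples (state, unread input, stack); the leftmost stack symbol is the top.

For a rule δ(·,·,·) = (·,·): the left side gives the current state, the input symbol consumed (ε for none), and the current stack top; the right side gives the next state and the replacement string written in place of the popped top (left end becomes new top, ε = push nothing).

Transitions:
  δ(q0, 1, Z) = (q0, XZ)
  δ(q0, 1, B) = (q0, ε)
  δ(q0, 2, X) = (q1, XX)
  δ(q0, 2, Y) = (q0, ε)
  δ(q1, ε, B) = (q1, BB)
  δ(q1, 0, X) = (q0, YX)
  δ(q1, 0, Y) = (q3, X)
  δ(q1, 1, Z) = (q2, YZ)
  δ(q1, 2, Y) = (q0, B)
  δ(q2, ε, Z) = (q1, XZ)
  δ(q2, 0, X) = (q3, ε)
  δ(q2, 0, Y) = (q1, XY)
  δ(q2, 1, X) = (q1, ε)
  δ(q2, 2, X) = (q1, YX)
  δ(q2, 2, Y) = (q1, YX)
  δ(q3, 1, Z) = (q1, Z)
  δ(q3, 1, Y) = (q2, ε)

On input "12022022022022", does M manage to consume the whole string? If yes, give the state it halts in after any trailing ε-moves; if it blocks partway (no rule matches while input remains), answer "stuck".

(q0, 12022022022022, Z) ⊢ (q0, 2022022022022, XZ) ⊢ (q1, 022022022022, XXZ) ⊢ (q0, 22022022022, YXXZ) ⊢ (q0, 2022022022, XXZ) ⊢ (q1, 022022022, XXXZ) ⊢ (q0, 22022022, YXXXZ) ⊢ (q0, 2022022, XXXZ) ⊢ (q1, 022022, XXXXZ) ⊢ (q0, 22022, YXXXXZ) ⊢ (q0, 2022, XXXXZ) ⊢ (q1, 022, XXXXXZ) ⊢ (q0, 22, YXXXXXZ) ⊢ (q0, 2, XXXXXZ) ⊢ (q1, ε, XXXXXXZ)
All input consumed; M is in state q1.

q1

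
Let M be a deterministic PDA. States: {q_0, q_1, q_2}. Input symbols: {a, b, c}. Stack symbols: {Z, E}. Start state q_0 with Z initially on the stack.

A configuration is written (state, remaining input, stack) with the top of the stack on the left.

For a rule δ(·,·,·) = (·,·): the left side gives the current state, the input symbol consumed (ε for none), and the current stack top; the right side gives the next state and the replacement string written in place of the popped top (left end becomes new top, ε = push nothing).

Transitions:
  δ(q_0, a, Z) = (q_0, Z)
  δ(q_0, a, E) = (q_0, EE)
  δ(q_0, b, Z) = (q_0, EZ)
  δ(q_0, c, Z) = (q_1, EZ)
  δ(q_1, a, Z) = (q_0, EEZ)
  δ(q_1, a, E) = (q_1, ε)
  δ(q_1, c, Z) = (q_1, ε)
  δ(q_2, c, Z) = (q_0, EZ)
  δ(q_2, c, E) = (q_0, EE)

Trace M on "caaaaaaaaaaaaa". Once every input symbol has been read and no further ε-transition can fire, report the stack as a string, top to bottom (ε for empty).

EEEEEEEEEEEEEZ

(q_0, caaaaaaaaaaaaa, Z)
  read c, top Z: go to q_1, push EZ → (q_1, aaaaaaaaaaaaa, EZ)
  read a, top E: go to q_1, push ε → (q_1, aaaaaaaaaaaa, Z)
  read a, top Z: go to q_0, push EEZ → (q_0, aaaaaaaaaaa, EEZ)
  read a, top E: go to q_0, push EE → (q_0, aaaaaaaaaa, EEEZ)
  read a, top E: go to q_0, push EE → (q_0, aaaaaaaaa, EEEEZ)
  read a, top E: go to q_0, push EE → (q_0, aaaaaaaa, EEEEEZ)
  read a, top E: go to q_0, push EE → (q_0, aaaaaaa, EEEEEEZ)
  read a, top E: go to q_0, push EE → (q_0, aaaaaa, EEEEEEEZ)
  read a, top E: go to q_0, push EE → (q_0, aaaaa, EEEEEEEEZ)
  read a, top E: go to q_0, push EE → (q_0, aaaa, EEEEEEEEEZ)
  read a, top E: go to q_0, push EE → (q_0, aaa, EEEEEEEEEEZ)
  read a, top E: go to q_0, push EE → (q_0, aa, EEEEEEEEEEEZ)
  read a, top E: go to q_0, push EE → (q_0, a, EEEEEEEEEEEEZ)
  read a, top E: go to q_0, push EE → (q_0, ε, EEEEEEEEEEEEEZ)
All input consumed in state q_0 with stack EEEEEEEEEEEEEZ.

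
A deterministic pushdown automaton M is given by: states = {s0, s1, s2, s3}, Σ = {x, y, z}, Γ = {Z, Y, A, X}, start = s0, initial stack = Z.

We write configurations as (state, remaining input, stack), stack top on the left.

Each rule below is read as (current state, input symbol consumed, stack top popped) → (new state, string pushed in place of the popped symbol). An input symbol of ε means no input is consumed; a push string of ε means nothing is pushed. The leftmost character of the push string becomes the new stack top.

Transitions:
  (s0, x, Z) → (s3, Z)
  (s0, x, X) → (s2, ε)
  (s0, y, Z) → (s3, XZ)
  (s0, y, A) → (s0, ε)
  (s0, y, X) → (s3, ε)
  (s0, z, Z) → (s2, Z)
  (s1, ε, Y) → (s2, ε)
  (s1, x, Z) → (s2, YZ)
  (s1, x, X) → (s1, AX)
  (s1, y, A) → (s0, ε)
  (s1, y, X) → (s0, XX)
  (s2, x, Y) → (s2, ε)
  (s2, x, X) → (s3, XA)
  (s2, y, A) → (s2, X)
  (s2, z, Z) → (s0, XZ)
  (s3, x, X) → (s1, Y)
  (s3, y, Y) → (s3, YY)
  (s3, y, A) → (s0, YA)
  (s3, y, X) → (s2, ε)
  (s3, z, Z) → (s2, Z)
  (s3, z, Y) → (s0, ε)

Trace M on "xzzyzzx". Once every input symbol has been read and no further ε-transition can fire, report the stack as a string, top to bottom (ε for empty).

(s0, xzzyzzx, Z)
  read x, top Z: go to s3, push Z → (s3, zzyzzx, Z)
  read z, top Z: go to s2, push Z → (s2, zyzzx, Z)
  read z, top Z: go to s0, push XZ → (s0, yzzx, XZ)
  read y, top X: go to s3, push ε → (s3, zzx, Z)
  read z, top Z: go to s2, push Z → (s2, zx, Z)
  read z, top Z: go to s0, push XZ → (s0, x, XZ)
  read x, top X: go to s2, push ε → (s2, ε, Z)
All input consumed in state s2 with stack Z.

Z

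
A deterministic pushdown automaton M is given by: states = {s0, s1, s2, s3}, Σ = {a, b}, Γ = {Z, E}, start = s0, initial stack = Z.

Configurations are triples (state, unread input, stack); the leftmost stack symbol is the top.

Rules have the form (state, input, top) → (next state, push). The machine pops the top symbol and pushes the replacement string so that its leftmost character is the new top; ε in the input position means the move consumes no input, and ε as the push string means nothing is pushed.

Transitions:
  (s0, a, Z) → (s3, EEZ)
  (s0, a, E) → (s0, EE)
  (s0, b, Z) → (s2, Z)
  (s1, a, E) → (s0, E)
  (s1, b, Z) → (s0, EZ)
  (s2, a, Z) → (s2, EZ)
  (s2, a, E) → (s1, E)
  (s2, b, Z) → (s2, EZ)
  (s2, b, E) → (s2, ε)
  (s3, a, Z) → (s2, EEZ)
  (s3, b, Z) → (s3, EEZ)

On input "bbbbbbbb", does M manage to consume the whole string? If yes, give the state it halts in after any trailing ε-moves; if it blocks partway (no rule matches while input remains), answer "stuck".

s2

(s0, bbbbbbbb, Z)
  read b, top Z: go to s2, push Z → (s2, bbbbbbb, Z)
  read b, top Z: go to s2, push EZ → (s2, bbbbbb, EZ)
  read b, top E: go to s2, push ε → (s2, bbbbb, Z)
  read b, top Z: go to s2, push EZ → (s2, bbbb, EZ)
  read b, top E: go to s2, push ε → (s2, bbb, Z)
  read b, top Z: go to s2, push EZ → (s2, bb, EZ)
  read b, top E: go to s2, push ε → (s2, b, Z)
  read b, top Z: go to s2, push EZ → (s2, ε, EZ)
All input consumed; M is in state s2.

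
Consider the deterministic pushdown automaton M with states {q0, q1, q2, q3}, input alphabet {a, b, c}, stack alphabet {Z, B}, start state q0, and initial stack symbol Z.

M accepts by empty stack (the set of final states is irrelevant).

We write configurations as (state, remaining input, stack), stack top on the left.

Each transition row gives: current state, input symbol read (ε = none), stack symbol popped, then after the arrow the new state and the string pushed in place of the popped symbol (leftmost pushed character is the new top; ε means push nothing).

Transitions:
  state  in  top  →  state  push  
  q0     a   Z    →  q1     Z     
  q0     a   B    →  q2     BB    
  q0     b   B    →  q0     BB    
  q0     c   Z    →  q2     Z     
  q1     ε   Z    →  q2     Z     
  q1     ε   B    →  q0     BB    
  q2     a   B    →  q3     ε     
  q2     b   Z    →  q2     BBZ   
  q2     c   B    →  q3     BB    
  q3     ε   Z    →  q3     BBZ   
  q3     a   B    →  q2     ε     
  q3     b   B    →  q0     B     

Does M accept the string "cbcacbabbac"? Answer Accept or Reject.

Reject

(q0, cbcacbabbac, Z)
  read c, top Z: go to q2, push Z → (q2, bcacbabbac, Z)
  read b, top Z: go to q2, push BBZ → (q2, cacbabbac, BBZ)
  read c, top B: go to q3, push BB → (q3, acbabbac, BBBZ)
  read a, top B: go to q2, push ε → (q2, cbabbac, BBZ)
  read c, top B: go to q3, push BB → (q3, babbac, BBBZ)
  read b, top B: go to q0, push B → (q0, abbac, BBBZ)
  read a, top B: go to q2, push BB → (q2, bbac, BBBBZ)
No transition applies at (q2, bbac, BBBBZ); input not fully consumed.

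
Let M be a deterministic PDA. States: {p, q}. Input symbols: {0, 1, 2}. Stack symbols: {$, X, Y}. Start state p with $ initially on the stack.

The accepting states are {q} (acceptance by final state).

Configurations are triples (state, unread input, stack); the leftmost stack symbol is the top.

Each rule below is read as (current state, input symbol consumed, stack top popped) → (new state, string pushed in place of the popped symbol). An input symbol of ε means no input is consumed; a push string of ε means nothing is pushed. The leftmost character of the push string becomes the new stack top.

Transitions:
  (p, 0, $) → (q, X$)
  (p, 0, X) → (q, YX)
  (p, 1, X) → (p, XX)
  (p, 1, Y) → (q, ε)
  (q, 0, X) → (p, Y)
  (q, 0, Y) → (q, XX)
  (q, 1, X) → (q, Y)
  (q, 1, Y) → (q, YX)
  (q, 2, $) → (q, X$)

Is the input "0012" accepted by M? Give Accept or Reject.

Accept

(p, 0012, $)
  read 0, top $: go to q, push X$ → (q, 012, X$)
  read 0, top X: go to p, push Y → (p, 12, Y$)
  read 1, top Y: go to q, push ε → (q, 2, $)
  read 2, top $: go to q, push X$ → (q, ε, X$)
All input consumed; state q ∈ F.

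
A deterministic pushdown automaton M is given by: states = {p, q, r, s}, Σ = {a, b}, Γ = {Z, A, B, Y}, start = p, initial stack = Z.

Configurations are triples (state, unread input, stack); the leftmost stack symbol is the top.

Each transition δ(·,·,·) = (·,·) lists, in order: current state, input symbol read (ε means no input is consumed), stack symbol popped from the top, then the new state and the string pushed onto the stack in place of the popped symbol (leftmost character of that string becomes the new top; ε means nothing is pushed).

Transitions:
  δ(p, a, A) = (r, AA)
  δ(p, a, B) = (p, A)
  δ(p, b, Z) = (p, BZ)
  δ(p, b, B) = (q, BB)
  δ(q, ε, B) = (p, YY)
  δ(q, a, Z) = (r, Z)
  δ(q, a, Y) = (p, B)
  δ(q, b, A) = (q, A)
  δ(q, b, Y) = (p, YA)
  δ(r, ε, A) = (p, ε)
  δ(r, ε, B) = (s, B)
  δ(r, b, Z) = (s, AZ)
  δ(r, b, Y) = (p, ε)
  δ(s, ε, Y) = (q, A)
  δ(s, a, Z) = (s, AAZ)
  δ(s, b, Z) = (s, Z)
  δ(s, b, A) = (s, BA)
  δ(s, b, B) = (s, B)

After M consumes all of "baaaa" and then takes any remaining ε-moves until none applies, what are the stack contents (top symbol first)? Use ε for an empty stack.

(p, baaaa, Z)
  read b, top Z: go to p, push BZ → (p, aaaa, BZ)
  read a, top B: go to p, push A → (p, aaa, AZ)
  read a, top A: go to r, push AA → (r, aa, AAZ)
  ε-move, top A: go to p, push ε → (p, aa, AZ)
  read a, top A: go to r, push AA → (r, a, AAZ)
  ε-move, top A: go to p, push ε → (p, a, AZ)
  read a, top A: go to r, push AA → (r, ε, AAZ)
  ε-move, top A: go to p, push ε → (p, ε, AZ)
All input consumed in state p with stack AZ.

AZ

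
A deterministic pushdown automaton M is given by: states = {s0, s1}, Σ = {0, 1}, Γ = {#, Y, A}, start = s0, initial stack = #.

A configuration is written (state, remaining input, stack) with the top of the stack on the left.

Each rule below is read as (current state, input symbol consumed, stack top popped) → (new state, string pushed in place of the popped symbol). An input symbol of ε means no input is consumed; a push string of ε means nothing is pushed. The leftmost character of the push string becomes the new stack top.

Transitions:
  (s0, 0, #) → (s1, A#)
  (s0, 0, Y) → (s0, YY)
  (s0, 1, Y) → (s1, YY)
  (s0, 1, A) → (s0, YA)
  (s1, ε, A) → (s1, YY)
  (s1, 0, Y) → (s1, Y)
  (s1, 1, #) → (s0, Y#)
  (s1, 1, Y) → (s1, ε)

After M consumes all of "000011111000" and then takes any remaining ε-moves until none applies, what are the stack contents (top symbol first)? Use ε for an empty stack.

Y#

(s0, 000011111000, #) ⊢ (s1, 00011111000, A#) ⊢ (s1, 00011111000, YY#) ⊢ (s1, 0011111000, YY#) ⊢ (s1, 011111000, YY#) ⊢ (s1, 11111000, YY#) ⊢ (s1, 1111000, Y#) ⊢ (s1, 111000, #) ⊢ (s0, 11000, Y#) ⊢ (s1, 1000, YY#) ⊢ (s1, 000, Y#) ⊢ (s1, 00, Y#) ⊢ (s1, 0, Y#) ⊢ (s1, ε, Y#)
All input consumed in state s1 with stack Y#.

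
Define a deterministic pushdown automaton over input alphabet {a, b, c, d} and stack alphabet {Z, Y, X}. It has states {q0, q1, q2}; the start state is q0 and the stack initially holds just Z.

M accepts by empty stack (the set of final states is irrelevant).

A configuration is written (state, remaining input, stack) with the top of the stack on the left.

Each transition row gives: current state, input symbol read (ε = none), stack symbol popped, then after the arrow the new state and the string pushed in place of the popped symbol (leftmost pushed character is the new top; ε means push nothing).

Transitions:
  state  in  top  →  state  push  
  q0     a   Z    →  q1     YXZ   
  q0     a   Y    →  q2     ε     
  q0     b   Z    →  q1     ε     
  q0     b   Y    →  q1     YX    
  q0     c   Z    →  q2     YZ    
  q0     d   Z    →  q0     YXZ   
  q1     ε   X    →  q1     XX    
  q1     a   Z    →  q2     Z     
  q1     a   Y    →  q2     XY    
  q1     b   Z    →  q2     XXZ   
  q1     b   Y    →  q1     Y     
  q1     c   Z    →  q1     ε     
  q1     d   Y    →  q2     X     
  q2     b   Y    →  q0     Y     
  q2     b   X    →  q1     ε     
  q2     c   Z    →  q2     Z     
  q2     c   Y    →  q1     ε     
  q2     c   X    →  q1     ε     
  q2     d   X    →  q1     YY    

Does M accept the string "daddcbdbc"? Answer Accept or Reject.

(q0, daddcbdbc, Z) ⊢ (q0, addcbdbc, YXZ) ⊢ (q2, ddcbdbc, XZ) ⊢ (q1, dcbdbc, YYZ) ⊢ (q2, cbdbc, XYZ) ⊢ (q1, bdbc, YZ) ⊢ (q1, dbc, YZ) ⊢ (q2, bc, XZ) ⊢ (q1, c, Z) ⊢ (q1, ε, ε)
All input consumed and the stack is empty.

Accept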